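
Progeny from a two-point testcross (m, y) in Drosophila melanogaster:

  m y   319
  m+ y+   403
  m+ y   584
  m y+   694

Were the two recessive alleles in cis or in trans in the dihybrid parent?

The two most frequent classes are m+ y (584) and m y+ (694); these are the parental (non-recombinant) types.
So the F1 carried m+ y on one chromosome and m y+ on the other — the recessive alleles are on opposite chromosomes (trans / repulsion).

trans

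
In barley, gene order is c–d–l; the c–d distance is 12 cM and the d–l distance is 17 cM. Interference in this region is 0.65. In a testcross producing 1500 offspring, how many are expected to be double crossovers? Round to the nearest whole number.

11

Map distances give recombination frequencies of 0.120 and 0.170 for the two intervals.
With interference 0.65 (so coincidence = 0.35), expected double-crossover frequency = 0.120 × 0.170 × 0.35 = 0.00714.
Expected number = 0.00714 × 1500 = 10.71 ≈ 11.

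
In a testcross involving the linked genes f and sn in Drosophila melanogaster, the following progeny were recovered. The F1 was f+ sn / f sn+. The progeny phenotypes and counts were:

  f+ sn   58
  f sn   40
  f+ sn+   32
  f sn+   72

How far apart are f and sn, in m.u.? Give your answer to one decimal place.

35.6 m.u.

The recombinant classes are f+ sn+ and f sn: 32 + 40 = 72.
Recombination frequency = 72/202 = 0.3564 ≈ 35.6%, i.e. 35.6 m.u.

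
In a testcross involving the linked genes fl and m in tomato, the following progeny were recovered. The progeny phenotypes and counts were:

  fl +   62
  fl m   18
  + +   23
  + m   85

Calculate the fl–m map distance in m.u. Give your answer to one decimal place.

The two most frequent classes, + m (85) and fl + (62), are the parental types, so the F1 was + m / fl +.
The recombinant classes are + + and fl m: 23 + 18 = 41.
Recombination frequency = 41/188 = 0.2181 ≈ 21.8%, i.e. 21.8 m.u.

21.8 m.u.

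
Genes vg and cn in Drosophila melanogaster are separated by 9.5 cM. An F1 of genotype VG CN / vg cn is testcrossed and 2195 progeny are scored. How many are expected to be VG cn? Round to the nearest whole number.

104

A map distance of 9.5 cM corresponds to a recombination frequency of 0.095.
The F1 is VG CN / vg cn, so VG cn is a recombinant gamete class with expected frequency r/2 = 0.095/2 = 0.0475.
Expected number = 0.0475 × 2195 = 104.26 ≈ 104.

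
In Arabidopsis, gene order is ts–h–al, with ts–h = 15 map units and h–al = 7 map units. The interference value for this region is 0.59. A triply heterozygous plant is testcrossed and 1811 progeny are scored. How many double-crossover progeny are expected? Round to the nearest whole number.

8

Map distances give recombination frequencies of 0.150 and 0.070 for the two intervals.
With interference 0.59 (so coincidence = 0.41), expected double-crossover frequency = 0.150 × 0.070 × 0.41 = 0.00431.
Expected number = 0.00431 × 1811 = 7.80 ≈ 8.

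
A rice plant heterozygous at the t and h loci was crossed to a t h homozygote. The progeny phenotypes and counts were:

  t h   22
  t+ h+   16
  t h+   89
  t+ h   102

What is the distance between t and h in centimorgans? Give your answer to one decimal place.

16.6 centimorgans

The two most frequent classes, t+ h (102) and t h+ (89), are the parental types, so the F1 was t+ h / t h+.
The recombinant classes are t+ h+ and t h: 16 + 22 = 38.
Recombination frequency = 38/229 = 0.1659 ≈ 16.6%, i.e. 16.6 centimorgans.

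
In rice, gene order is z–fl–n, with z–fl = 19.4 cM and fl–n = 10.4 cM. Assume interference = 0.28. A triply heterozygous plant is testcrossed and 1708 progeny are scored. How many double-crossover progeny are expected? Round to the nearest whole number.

Map distances give recombination frequencies of 0.194 and 0.104 for the two intervals.
With interference 0.28 (so coincidence = 0.72), expected double-crossover frequency = 0.194 × 0.104 × 0.72 = 0.01453.
Expected number = 0.01453 × 1708 = 24.81 ≈ 25.

25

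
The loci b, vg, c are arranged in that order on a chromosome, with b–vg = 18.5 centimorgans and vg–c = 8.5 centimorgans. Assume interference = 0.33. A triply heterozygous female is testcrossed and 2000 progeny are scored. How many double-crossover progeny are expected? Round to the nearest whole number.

21

Map distances give recombination frequencies of 0.185 and 0.085 for the two intervals.
With interference 0.33 (so coincidence = 0.67), expected double-crossover frequency = 0.185 × 0.085 × 0.67 = 0.01054.
Expected number = 0.01054 × 2000 = 21.07 ≈ 21.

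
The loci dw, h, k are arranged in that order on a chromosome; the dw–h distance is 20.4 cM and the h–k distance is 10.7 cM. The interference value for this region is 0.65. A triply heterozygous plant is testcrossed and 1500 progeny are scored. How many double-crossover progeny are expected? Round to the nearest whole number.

Map distances give recombination frequencies of 0.204 and 0.107 for the two intervals.
With interference 0.65 (so coincidence = 0.35), expected double-crossover frequency = 0.204 × 0.107 × 0.35 = 0.00764.
Expected number = 0.00764 × 1500 = 11.46 ≈ 11.

11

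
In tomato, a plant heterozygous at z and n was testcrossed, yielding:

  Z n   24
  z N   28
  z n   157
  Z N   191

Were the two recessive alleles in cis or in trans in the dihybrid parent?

The two most frequent classes are Z N (191) and z n (157); these are the parental (non-recombinant) types.
So the F1 carried Z N on one chromosome and z n on the other — the recessive alleles are on the same chromosome (cis / coupling).

cis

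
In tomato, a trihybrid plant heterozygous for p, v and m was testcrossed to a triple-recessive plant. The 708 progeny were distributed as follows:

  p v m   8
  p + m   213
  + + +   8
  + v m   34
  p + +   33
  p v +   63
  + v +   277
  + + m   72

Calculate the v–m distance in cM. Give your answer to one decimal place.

The two most frequent reciprocal classes, p + m and + v +, are the parental types, so the F1 was p + m / + v +.
The two rarest classes, p v m and + + +, are the double crossovers. Comparing them with the parentals, only the v allele has switched, so v is the middle locus and the order is m – v – p.
Crossovers in the m–v interval produce the single-crossover classes p + + and + v m (33 + 34 = 67) plus the double crossovers (16).
RF(m–v) = (67 + 16) / 708 = 83/708 = 0.1172 → 11.7 cM.

11.7 cM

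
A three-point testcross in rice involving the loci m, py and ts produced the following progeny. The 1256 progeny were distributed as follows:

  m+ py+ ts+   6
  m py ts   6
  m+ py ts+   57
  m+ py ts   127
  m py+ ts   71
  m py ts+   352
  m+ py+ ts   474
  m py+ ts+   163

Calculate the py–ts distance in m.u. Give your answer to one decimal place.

The two most frequent reciprocal classes, m+ py+ ts and m py ts+, are the parental types, so the F1 was m+ py+ ts / m py ts+.
The two rarest classes, m+ py+ ts+ and m py ts, are the double crossovers. Comparing them with the parentals, only the ts allele has switched, so ts is the middle locus and the order is py – ts – m.
Crossovers in the py–ts interval produce the single-crossover classes m+ py ts and m py+ ts+ (127 + 163 = 290) plus the double crossovers (12).
RF(py–ts) = (290 + 12) / 1256 = 302/1256 = 0.2404 → 24.0 m.u.

24.0 m.u.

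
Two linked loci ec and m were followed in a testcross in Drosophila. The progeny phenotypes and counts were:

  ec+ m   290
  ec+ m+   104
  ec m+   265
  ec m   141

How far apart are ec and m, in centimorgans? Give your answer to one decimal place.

The two most frequent classes, ec+ m (290) and ec m+ (265), are the parental types, so the F1 was ec+ m / ec m+.
The recombinant classes are ec+ m+ and ec m: 104 + 141 = 245.
Recombination frequency = 245/800 = 0.3063 ≈ 30.6%, i.e. 30.6 centimorgans.

30.6 centimorgans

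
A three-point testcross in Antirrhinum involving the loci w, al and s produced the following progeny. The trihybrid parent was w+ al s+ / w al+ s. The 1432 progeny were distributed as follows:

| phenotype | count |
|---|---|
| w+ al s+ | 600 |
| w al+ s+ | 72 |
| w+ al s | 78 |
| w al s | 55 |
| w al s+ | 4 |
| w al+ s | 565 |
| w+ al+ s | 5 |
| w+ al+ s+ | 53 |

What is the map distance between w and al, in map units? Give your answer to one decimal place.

The two rarest classes, w al s+ and w+ al+ s, are the double crossovers. Comparing them with the parentals, only the w allele has switched, so w is the middle locus and the order is al – w – s.
Crossovers in the al–w interval produce the single-crossover classes w+ al+ s+ and w al s (53 + 55 = 108) plus the double crossovers (9).
RF(al–w) = (108 + 9) / 1432 = 117/1432 = 0.0817 → 8.2 map units.

8.2 map units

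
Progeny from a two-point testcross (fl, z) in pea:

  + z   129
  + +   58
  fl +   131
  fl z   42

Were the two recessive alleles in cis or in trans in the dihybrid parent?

trans

The two most frequent classes are + z (129) and fl + (131); these are the parental (non-recombinant) types.
So the F1 carried + z on one chromosome and fl + on the other — the recessive alleles are on opposite chromosomes (trans / repulsion).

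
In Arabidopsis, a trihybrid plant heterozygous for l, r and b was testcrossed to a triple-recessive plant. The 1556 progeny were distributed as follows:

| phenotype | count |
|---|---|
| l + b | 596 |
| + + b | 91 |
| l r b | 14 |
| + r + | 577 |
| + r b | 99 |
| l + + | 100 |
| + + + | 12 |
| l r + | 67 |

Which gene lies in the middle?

r

The two most frequent reciprocal classes, + r + and l + b, are the parental types, so the F1 was + r + / l + b.
The two rarest classes, + + + and l r b, are the double crossovers. Comparing them with the parentals, only the r allele has switched, so r is the middle locus and the order is l – r – b.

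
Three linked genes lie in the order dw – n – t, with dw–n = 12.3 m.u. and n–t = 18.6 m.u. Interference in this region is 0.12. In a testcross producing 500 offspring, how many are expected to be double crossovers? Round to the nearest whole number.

Map distances give recombination frequencies of 0.123 and 0.186 for the two intervals.
With interference 0.12 (so coincidence = 0.88), expected double-crossover frequency = 0.123 × 0.186 × 0.88 = 0.02013.
Expected number = 0.02013 × 500 = 10.07 ≈ 10.

10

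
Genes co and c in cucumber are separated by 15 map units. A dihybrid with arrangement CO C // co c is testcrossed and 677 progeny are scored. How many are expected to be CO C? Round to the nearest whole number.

288

A map distance of 15 map units corresponds to a recombination frequency of 0.150.
The F1 is CO C / co c, so CO C is a parental gamete class with expected frequency (1 − r)/2 = 0.850/2 = 0.4250.
Expected number = 0.4250 × 677 = 287.72 ≈ 288.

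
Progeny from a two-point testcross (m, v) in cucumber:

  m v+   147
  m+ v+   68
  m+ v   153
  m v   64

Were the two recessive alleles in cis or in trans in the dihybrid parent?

trans

The two most frequent classes are m+ v (153) and m v+ (147); these are the parental (non-recombinant) types.
So the F1 carried m+ v on one chromosome and m v+ on the other — the recessive alleles are on opposite chromosomes (trans / repulsion).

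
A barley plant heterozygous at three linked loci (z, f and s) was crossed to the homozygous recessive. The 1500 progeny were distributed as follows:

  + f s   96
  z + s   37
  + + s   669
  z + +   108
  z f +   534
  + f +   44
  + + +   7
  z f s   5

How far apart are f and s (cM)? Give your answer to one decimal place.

14.4 cM

The two most frequent reciprocal classes, + + s and z f +, are the parental types, so the F1 was + + s / z f +.
The two rarest classes, + + + and z f s, are the double crossovers. Comparing them with the parentals, only the s allele has switched, so s is the middle locus and the order is z – s – f.
Crossovers in the s–f interval produce the single-crossover classes + f s and z + + (96 + 108 = 204) plus the double crossovers (12).
RF(s–f) = (204 + 12) / 1500 = 216/1500 = 0.1440 → 14.4 cM.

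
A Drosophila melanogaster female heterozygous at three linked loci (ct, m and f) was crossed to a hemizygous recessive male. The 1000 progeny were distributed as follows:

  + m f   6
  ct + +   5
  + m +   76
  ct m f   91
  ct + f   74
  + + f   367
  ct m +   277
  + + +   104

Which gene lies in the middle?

m

The two most frequent reciprocal classes, ct m + and + + f, are the parental types, so the F1 was ct m + / + + f.
The two rarest classes, ct + + and + m f, are the double crossovers. Comparing them with the parentals, only the m allele has switched, so m is the middle locus and the order is ct – m – f.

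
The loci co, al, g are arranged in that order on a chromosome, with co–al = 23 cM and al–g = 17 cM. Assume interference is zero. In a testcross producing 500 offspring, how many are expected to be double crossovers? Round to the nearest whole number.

20

Map distances give recombination frequencies of 0.230 and 0.170 for the two intervals.
With no interference, expected double-crossover frequency = 0.230 × 0.170 = 0.03910.
Expected number = 0.03910 × 500 = 19.55 ≈ 20.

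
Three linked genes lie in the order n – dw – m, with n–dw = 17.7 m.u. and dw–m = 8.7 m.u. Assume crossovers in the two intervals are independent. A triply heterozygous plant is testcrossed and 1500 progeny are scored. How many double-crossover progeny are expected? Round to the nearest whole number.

23

Map distances give recombination frequencies of 0.177 and 0.087 for the two intervals.
With no interference, expected double-crossover frequency = 0.177 × 0.087 = 0.01540.
Expected number = 0.01540 × 1500 = 23.10 ≈ 23.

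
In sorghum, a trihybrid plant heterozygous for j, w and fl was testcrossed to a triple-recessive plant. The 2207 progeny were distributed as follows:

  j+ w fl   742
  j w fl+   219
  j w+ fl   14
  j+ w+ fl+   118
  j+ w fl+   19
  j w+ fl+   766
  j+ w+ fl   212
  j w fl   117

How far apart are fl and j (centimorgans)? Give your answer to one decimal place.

The two most frequent reciprocal classes, j+ w fl and j w+ fl+, are the parental types, so the F1 was j+ w fl / j w+ fl+.
The two rarest classes, j+ w fl+ and j w+ fl, are the double crossovers. Comparing them with the parentals, only the fl allele has switched, so fl is the middle locus and the order is w – fl – j.
Crossovers in the fl–j interval produce the single-crossover classes j w fl and j+ w+ fl+ (117 + 118 = 235) plus the double crossovers (33).
RF(fl–j) = (235 + 33) / 2207 = 268/2207 = 0.1214 → 12.1 centimorgans.

12.1 centimorgans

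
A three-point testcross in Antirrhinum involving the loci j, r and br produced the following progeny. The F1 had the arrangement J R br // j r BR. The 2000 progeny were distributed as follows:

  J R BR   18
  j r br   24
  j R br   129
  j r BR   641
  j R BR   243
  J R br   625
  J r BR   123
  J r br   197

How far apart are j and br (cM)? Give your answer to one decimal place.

The two rarest classes, J R BR and j r br, are the double crossovers. Comparing them with the parentals, only the br allele has switched, so br is the middle locus and the order is j – br – r.
Crossovers in the j–br interval produce the single-crossover classes j R br and J r BR (129 + 123 = 252) plus the double crossovers (42).
RF(j–br) = (252 + 42) / 2000 = 294/2000 = 0.1470 → 14.7 cM.

14.7 cM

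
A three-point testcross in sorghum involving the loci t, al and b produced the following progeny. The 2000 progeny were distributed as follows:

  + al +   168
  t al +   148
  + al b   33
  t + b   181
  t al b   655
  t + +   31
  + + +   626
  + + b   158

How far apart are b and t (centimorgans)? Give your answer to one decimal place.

The two most frequent reciprocal classes, t al b and + + +, are the parental types, so the F1 was t al b / + + +.
The two rarest classes, + al b and t + +, are the double crossovers. Comparing them with the parentals, only the t allele has switched, so t is the middle locus and the order is b – t – al.
Crossovers in the b–t interval produce the single-crossover classes t al + and + + b (148 + 158 = 306) plus the double crossovers (64).
RF(b–t) = (306 + 64) / 2000 = 370/2000 = 0.1850 → 18.5 centimorgans.

18.5 centimorgans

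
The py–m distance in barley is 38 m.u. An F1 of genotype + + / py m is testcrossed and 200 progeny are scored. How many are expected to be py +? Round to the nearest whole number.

A map distance of 38 m.u. corresponds to a recombination frequency of 0.380.
The F1 is + + / py m, so py + is a recombinant gamete class with expected frequency r/2 = 0.380/2 = 0.1900.
Expected number = 0.1900 × 200 = 38.00 ≈ 38.

38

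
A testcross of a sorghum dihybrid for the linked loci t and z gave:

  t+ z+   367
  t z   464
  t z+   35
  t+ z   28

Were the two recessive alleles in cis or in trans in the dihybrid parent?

cis

The two most frequent classes are t+ z+ (367) and t z (464); these are the parental (non-recombinant) types.
So the F1 carried t+ z+ on one chromosome and t z on the other — the recessive alleles are on the same chromosome (cis / coupling).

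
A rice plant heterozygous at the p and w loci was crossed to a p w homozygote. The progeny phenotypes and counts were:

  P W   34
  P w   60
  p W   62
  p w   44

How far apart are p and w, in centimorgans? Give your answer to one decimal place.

The two most frequent classes, P w (60) and p W (62), are the parental types, so the F1 was P w / p W.
The recombinant classes are P W and p w: 34 + 44 = 78.
Recombination frequency = 78/200 = 0.3900 ≈ 39.0%, i.e. 39.0 centimorgans.

39.0 centimorgans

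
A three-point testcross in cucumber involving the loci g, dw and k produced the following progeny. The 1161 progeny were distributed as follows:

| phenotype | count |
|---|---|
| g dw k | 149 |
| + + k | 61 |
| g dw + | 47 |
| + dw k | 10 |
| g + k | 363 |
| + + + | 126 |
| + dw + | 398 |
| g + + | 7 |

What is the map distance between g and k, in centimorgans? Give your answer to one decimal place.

10.8 centimorgans

The two most frequent reciprocal classes, + dw + and g + k, are the parental types, so the F1 was + dw + / g + k.
The two rarest classes, + dw k and g + +, are the double crossovers. Comparing them with the parentals, only the k allele has switched, so k is the middle locus and the order is g – k – dw.
Crossovers in the g–k interval produce the single-crossover classes g dw + and + + k (47 + 61 = 108) plus the double crossovers (17).
RF(g–k) = (108 + 17) / 1161 = 125/1161 = 0.1077 → 10.8 centimorgans.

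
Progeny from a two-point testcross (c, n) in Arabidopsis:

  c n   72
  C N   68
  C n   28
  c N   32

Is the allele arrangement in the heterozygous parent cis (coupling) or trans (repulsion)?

cis

The two most frequent classes are C N (68) and c n (72); these are the parental (non-recombinant) types.
So the F1 carried C N on one chromosome and c n on the other — the recessive alleles are on the same chromosome (cis / coupling).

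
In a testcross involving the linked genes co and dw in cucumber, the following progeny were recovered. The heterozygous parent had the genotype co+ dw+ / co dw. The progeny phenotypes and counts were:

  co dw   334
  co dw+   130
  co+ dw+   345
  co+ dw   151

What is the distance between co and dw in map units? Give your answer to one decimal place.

29.3 map units

The recombinant classes are co+ dw and co dw+: 151 + 130 = 281.
Recombination frequency = 281/960 = 0.2927 ≈ 29.3%, i.e. 29.3 map units.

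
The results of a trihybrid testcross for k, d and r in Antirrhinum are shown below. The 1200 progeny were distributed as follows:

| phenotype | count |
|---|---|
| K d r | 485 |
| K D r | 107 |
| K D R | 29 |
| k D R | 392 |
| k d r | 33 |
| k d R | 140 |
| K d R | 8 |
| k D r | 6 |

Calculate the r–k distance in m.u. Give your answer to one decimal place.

6.3 m.u.

The two most frequent reciprocal classes, k D R and K d r, are the parental types, so the F1 was k D R / K d r.
The two rarest classes, k D r and K d R, are the double crossovers. Comparing them with the parentals, only the r allele has switched, so r is the middle locus and the order is d – r – k.
Crossovers in the r–k interval produce the single-crossover classes K D R and k d r (29 + 33 = 62) plus the double crossovers (14).
RF(r–k) = (62 + 14) / 1200 = 76/1200 = 0.0633 → 6.3 m.u.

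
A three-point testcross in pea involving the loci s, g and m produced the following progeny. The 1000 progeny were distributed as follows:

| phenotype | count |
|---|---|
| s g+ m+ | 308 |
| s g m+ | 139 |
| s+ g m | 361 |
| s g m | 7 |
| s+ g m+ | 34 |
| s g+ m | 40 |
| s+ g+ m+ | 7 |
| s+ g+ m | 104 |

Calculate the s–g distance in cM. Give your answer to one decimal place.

The two most frequent reciprocal classes, s g+ m+ and s+ g m, are the parental types, so the F1 was s g+ m+ / s+ g m.
The two rarest classes, s+ g+ m+ and s g m, are the double crossovers. Comparing them with the parentals, only the s allele has switched, so s is the middle locus and the order is m – s – g.
Crossovers in the s–g interval produce the single-crossover classes s g m+ and s+ g+ m (139 + 104 = 243) plus the double crossovers (14).
RF(s–g) = (243 + 14) / 1000 = 257/1000 = 0.2570 → 25.7 cM.

25.7 cM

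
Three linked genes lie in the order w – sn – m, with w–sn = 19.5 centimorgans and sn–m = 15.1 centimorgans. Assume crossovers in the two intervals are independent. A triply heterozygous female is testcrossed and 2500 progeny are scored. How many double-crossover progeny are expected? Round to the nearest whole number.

Map distances give recombination frequencies of 0.195 and 0.151 for the two intervals.
With no interference, expected double-crossover frequency = 0.195 × 0.151 = 0.02944.
Expected number = 0.02944 × 2500 = 73.61 ≈ 74.

74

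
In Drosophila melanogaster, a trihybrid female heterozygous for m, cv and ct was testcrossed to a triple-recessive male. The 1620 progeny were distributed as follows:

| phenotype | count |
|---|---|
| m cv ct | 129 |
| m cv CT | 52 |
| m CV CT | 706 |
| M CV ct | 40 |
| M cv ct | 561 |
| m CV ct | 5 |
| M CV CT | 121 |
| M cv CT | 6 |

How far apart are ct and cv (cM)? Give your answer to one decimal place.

The two most frequent reciprocal classes, M cv ct and m CV CT, are the parental types, so the F1 was M cv ct / m CV CT.
The two rarest classes, M cv CT and m CV ct, are the double crossovers. Comparing them with the parentals, only the ct allele has switched, so ct is the middle locus and the order is cv – ct – m.
Crossovers in the cv–ct interval produce the single-crossover classes M CV ct and m cv CT (40 + 52 = 92) plus the double crossovers (11).
RF(cv–ct) = (92 + 11) / 1620 = 103/1620 = 0.0636 → 6.4 cM.

6.4 cM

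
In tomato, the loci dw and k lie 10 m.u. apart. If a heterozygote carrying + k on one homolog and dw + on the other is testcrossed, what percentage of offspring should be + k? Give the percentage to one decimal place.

A map distance of 10 m.u. corresponds to a recombination frequency of 0.100.
The F1 is + k / dw +, so + k is a parental gamete class with expected frequency (1 − r)/2 = 0.900/2 = 0.4500.
That is 0.4500 = 45.0% of the progeny.

45.0%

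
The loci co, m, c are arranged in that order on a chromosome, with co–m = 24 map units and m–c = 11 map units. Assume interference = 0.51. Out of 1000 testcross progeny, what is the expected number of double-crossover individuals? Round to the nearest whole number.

13

Map distances give recombination frequencies of 0.240 and 0.110 for the two intervals.
With interference 0.51 (so coincidence = 0.49), expected double-crossover frequency = 0.240 × 0.110 × 0.49 = 0.01294.
Expected number = 0.01294 × 1000 = 12.94 ≈ 13.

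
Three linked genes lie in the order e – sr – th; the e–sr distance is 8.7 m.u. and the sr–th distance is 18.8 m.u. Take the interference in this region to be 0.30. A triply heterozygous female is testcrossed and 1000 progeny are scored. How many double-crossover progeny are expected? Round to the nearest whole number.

11

Map distances give recombination frequencies of 0.087 and 0.188 for the two intervals.
With interference 0.30 (so coincidence = 0.70), expected double-crossover frequency = 0.087 × 0.188 × 0.70 = 0.01145.
Expected number = 0.01145 × 1000 = 11.45 ≈ 11.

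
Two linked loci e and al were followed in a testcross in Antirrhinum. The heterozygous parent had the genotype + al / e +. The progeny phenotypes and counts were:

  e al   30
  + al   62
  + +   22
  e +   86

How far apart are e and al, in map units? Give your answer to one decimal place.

26.0 map units

The recombinant classes are + + and e al: 22 + 30 = 52.
Recombination frequency = 52/200 = 0.2600 ≈ 26.0%, i.e. 26.0 map units.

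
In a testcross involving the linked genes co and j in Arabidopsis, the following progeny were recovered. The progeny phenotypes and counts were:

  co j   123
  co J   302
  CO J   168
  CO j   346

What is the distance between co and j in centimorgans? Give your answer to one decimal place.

31.0 centimorgans

The two most frequent classes, CO j (346) and co J (302), are the parental types, so the F1 was CO j / co J.
The recombinant classes are CO J and co j: 168 + 123 = 291.
Recombination frequency = 291/939 = 0.3099 ≈ 31.0%, i.e. 31.0 centimorgans.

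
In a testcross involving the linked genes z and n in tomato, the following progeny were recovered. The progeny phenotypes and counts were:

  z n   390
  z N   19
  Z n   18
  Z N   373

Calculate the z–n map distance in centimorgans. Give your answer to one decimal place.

The two most frequent classes, Z N (373) and z n (390), are the parental types, so the F1 was Z N / z n.
The recombinant classes are Z n and z N: 18 + 19 = 37.
Recombination frequency = 37/800 = 0.0462 ≈ 4.6%, i.e. 4.6 centimorgans.

4.6 centimorgans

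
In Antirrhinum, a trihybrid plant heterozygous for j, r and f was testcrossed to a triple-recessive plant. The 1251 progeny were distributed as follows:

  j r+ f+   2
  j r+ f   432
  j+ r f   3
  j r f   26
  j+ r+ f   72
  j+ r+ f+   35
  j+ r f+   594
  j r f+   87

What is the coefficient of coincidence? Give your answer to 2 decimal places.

0.58

The two most frequent reciprocal classes, j+ r f+ and j r+ f, are the parental types, so the F1 was j+ r f+ / j r+ f.
The two rarest classes, j+ r f and j r+ f+, are the double crossovers. Comparing them with the parentals, only the f allele has switched, so f is the middle locus and the order is j – f – r.
j–f: (159 + 5)/1251 = 0.1311; f–r: (61 + 5)/1251 = 0.0528.
Expected DCO frequency = 0.1311 × 0.0528 ≈ 0.00692; observed = 5/1251 ≈ 0.00400.
Coefficient of coincidence = 0.00400/0.00692 ≈ 0.58.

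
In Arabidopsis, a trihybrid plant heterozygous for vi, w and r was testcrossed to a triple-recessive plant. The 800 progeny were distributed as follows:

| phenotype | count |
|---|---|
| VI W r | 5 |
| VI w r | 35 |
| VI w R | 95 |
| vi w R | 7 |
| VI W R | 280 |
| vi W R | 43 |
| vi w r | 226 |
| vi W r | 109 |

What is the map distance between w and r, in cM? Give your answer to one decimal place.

The two most frequent reciprocal classes, vi w r and VI W R, are the parental types, so the F1 was vi w r / VI W R.
The two rarest classes, vi w R and VI W r, are the double crossovers. Comparing them with the parentals, only the r allele has switched, so r is the middle locus and the order is w – r – vi.
Crossovers in the w–r interval produce the single-crossover classes vi W r and VI w R (109 + 95 = 204) plus the double crossovers (12).
RF(w–r) = (204 + 12) / 800 = 216/800 = 0.2700 → 27.0 cM.

27.0 cM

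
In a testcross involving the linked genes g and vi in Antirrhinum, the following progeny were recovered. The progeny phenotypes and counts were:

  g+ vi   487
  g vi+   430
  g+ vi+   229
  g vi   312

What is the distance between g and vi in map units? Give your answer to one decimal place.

The two most frequent classes, g+ vi (487) and g vi+ (430), are the parental types, so the F1 was g+ vi / g vi+.
The recombinant classes are g+ vi+ and g vi: 229 + 312 = 541.
Recombination frequency = 541/1458 = 0.3711 ≈ 37.1%, i.e. 37.1 map units.

37.1 map units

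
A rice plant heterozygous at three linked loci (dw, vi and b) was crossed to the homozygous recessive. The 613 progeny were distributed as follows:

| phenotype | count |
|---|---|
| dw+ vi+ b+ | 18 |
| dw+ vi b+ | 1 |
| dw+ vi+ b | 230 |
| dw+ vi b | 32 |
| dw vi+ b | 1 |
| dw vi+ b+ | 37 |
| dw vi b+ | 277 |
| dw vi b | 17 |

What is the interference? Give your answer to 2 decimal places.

0.53

The two most frequent reciprocal classes, dw vi b+ and dw+ vi+ b, are the parental types, so the F1 was dw vi b+ / dw+ vi+ b.
The two rarest classes, dw+ vi b+ and dw vi+ b, are the double crossovers. Comparing them with the parentals, only the dw allele has switched, so dw is the middle locus and the order is vi – dw – b.
vi–dw: (69 + 2)/613 = 0.1158; dw–b: (35 + 2)/613 = 0.0604.
Expected DCO frequency = 0.1158 × 0.0604 ≈ 0.00699; observed = 2/613 ≈ 0.00326.
Coefficient of coincidence = 0.00326/0.00699 ≈ 0.47; interference = 1 − 0.47 = 0.53.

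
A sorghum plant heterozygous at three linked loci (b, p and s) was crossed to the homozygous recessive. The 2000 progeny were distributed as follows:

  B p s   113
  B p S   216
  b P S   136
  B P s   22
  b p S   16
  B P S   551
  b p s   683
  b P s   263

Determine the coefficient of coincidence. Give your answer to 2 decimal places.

The two most frequent reciprocal classes, b p s and B P S, are the parental types, so the F1 was b p s / B P S.
The two rarest classes, b p S and B P s, are the double crossovers. Comparing them with the parentals, only the s allele has switched, so s is the middle locus and the order is p – s – b.
p–s: (479 + 38)/2000 = 0.2585; s–b: (249 + 38)/2000 = 0.1435.
Expected DCO frequency = 0.2585 × 0.1435 ≈ 0.03709; observed = 38/2000 ≈ 0.01900.
Coefficient of coincidence = 0.01900/0.03709 ≈ 0.51.

0.51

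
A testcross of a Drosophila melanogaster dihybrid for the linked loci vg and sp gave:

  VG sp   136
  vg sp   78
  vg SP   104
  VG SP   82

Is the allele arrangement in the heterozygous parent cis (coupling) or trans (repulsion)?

The two most frequent classes are VG sp (136) and vg SP (104); these are the parental (non-recombinant) types.
So the F1 carried VG sp on one chromosome and vg SP on the other — the recessive alleles are on opposite chromosomes (trans / repulsion).

trans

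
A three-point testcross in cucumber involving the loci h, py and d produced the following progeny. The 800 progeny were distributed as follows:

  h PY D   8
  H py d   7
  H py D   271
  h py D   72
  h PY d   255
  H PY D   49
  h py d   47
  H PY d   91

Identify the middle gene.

The two most frequent reciprocal classes, h PY d and H py D, are the parental types, so the F1 was h PY d / H py D.
The two rarest classes, h PY D and H py d, are the double crossovers. Comparing them with the parentals, only the d allele has switched, so d is the middle locus and the order is py – d – h.

d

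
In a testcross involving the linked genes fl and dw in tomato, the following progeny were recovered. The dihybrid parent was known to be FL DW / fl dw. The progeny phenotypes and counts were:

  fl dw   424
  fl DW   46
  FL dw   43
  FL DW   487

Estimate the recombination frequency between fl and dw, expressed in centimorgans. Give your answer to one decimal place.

8.9 centimorgans

The recombinant classes are FL dw and fl DW: 43 + 46 = 89.
Recombination frequency = 89/1000 = 0.0890 ≈ 8.9%, i.e. 8.9 centimorgans.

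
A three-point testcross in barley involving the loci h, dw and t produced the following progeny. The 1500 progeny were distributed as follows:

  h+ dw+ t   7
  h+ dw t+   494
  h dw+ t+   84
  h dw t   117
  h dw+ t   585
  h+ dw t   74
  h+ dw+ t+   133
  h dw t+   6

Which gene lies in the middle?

h

The two most frequent reciprocal classes, h+ dw t+ and h dw+ t, are the parental types, so the F1 was h+ dw t+ / h dw+ t.
The two rarest classes, h dw t+ and h+ dw+ t, are the double crossovers. Comparing them with the parentals, only the h allele has switched, so h is the middle locus and the order is t – h – dw.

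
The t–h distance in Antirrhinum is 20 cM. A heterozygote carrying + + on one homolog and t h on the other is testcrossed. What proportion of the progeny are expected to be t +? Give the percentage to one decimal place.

10.0%

A map distance of 20 cM corresponds to a recombination frequency of 0.200.
The F1 is + + / t h, so t + is a recombinant gamete class with expected frequency r/2 = 0.200/2 = 0.1000.
That is 0.1000 = 10.0% of the progeny.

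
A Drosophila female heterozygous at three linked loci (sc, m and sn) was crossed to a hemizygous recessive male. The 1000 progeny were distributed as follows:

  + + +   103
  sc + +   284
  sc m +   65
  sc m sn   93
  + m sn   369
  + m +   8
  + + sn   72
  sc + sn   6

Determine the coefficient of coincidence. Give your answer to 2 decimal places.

0.44

The two most frequent reciprocal classes, sc + + and + m sn, are the parental types, so the F1 was sc + + / + m sn.
The two rarest classes, sc + sn and + m +, are the double crossovers. Comparing them with the parentals, only the sn allele has switched, so sn is the middle locus and the order is m – sn – sc.
m–sn: (137 + 14)/1000 = 0.1510; sn–sc: (196 + 14)/1000 = 0.2100.
Expected DCO frequency = 0.1510 × 0.2100 ≈ 0.03171; observed = 14/1000 ≈ 0.01400.
Coefficient of coincidence = 0.01400/0.03171 ≈ 0.44.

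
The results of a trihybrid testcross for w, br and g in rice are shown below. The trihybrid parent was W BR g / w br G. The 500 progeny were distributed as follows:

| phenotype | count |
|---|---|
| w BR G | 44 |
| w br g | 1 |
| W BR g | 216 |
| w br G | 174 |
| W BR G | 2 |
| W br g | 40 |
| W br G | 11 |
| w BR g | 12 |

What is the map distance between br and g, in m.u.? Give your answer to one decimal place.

17.4 m.u.

The two rarest classes, W BR G and w br g, are the double crossovers. Comparing them with the parentals, only the g allele has switched, so g is the middle locus and the order is w – g – br.
Crossovers in the g–br interval produce the single-crossover classes W br g and w BR G (40 + 44 = 84) plus the double crossovers (3).
RF(g–br) = (84 + 3) / 500 = 87/500 = 0.1740 → 17.4 m.u.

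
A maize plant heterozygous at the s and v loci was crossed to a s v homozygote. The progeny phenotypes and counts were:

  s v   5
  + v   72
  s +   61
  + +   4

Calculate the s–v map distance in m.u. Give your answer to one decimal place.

The two most frequent classes, + v (72) and s + (61), are the parental types, so the F1 was + v / s +.
The recombinant classes are + + and s v: 4 + 5 = 9.
Recombination frequency = 9/142 = 0.0634 ≈ 6.3%, i.e. 6.3 m.u.

6.3 m.u.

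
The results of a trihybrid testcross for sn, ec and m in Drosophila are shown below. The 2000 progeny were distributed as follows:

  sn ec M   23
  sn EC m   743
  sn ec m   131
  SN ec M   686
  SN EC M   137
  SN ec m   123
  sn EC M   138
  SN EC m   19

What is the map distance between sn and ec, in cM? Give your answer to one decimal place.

The two most frequent reciprocal classes, SN ec M and sn EC m, are the parental types, so the F1 was SN ec M / sn EC m.
The two rarest classes, sn ec M and SN EC m, are the double crossovers. Comparing them with the parentals, only the sn allele has switched, so sn is the middle locus and the order is m – sn – ec.
Crossovers in the sn–ec interval produce the single-crossover classes SN EC M and sn ec m (137 + 131 = 268) plus the double crossovers (42).
RF(sn–ec) = (268 + 42) / 2000 = 310/2000 = 0.1550 → 15.5 cM.

15.5 cM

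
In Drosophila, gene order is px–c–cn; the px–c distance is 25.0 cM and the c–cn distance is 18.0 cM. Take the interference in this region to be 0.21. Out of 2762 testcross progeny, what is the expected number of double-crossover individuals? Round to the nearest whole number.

98

Map distances give recombination frequencies of 0.250 and 0.180 for the two intervals.
With interference 0.21 (so coincidence = 0.79), expected double-crossover frequency = 0.250 × 0.180 × 0.79 = 0.03555.
Expected number = 0.03555 × 2762 = 98.19 ≈ 98.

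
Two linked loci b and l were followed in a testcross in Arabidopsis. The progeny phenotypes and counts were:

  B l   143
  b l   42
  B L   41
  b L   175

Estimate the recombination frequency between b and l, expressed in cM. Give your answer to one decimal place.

20.7 cM

The two most frequent classes, B l (143) and b L (175), are the parental types, so the F1 was B l / b L.
The recombinant classes are B L and b l: 41 + 42 = 83.
Recombination frequency = 83/401 = 0.2070 ≈ 20.7%, i.e. 20.7 cM.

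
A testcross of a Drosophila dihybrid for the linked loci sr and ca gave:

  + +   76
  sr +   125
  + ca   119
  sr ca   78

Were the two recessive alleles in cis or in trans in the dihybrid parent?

trans

The two most frequent classes are + ca (119) and sr + (125); these are the parental (non-recombinant) types.
So the F1 carried + ca on one chromosome and sr + on the other — the recessive alleles are on opposite chromosomes (trans / repulsion).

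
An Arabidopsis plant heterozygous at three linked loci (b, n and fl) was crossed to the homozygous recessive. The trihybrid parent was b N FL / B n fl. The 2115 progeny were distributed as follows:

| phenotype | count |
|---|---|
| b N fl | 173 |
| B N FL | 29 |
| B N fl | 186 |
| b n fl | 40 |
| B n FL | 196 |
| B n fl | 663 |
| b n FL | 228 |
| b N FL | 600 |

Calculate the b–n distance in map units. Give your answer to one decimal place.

The two rarest classes, B N FL and b n fl, are the double crossovers. Comparing them with the parentals, only the b allele has switched, so b is the middle locus and the order is n – b – fl.
Crossovers in the n–b interval produce the single-crossover classes b n FL and B N fl (228 + 186 = 414) plus the double crossovers (69).
RF(n–b) = (414 + 69) / 2115 = 483/2115 = 0.2284 → 22.8 map units.

22.8 map units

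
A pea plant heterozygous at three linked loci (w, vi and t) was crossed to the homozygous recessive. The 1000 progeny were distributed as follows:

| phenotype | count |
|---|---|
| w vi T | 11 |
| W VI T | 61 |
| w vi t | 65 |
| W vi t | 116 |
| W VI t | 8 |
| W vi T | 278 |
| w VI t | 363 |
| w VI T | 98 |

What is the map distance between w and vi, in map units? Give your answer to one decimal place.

14.5 map units

The two most frequent reciprocal classes, w VI t and W vi T, are the parental types, so the F1 was w VI t / W vi T.
The two rarest classes, W VI t and w vi T, are the double crossovers. Comparing them with the parentals, only the w allele has switched, so w is the middle locus and the order is t – w – vi.
Crossovers in the w–vi interval produce the single-crossover classes w vi t and W VI T (65 + 61 = 126) plus the double crossovers (19).
RF(w–vi) = (126 + 19) / 1000 = 145/1000 = 0.1450 → 14.5 map units.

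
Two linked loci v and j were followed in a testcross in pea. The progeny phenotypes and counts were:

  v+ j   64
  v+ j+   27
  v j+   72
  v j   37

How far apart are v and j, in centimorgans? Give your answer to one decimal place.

The two most frequent classes, v+ j (64) and v j+ (72), are the parental types, so the F1 was v+ j / v j+.
The recombinant classes are v+ j+ and v j: 27 + 37 = 64.
Recombination frequency = 64/200 = 0.3200 ≈ 32.0%, i.e. 32.0 centimorgans.

32.0 centimorgans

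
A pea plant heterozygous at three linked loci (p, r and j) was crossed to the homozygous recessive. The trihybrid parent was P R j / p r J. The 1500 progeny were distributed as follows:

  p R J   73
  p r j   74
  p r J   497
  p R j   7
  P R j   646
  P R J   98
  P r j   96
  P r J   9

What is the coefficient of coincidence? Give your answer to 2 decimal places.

The two rarest classes, p R j and P r J, are the double crossovers. Comparing them with the parentals, only the p allele has switched, so p is the middle locus and the order is j – p – r.
j–p: (172 + 16)/1500 = 0.1253; p–r: (169 + 16)/1500 = 0.1233.
Expected DCO frequency = 0.1253 × 0.1233 ≈ 0.01545; observed = 16/1500 ≈ 0.01067.
Coefficient of coincidence = 0.01067/0.01545 ≈ 0.69.

0.69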